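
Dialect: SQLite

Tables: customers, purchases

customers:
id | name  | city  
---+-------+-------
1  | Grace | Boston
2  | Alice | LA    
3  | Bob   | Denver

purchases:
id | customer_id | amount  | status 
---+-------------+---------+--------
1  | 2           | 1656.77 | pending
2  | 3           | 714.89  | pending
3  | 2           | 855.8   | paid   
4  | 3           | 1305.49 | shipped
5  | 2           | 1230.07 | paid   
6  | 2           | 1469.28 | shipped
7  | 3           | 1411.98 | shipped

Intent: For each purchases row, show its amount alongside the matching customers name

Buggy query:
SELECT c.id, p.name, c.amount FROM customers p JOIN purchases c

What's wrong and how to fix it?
Bug: Missing join condition: each purchases row is matched to all customers rows instead of just its own

Fix: Specify the join condition linking the foreign key to the parent id

Corrected query:
SELECT c.id, p.name, c.amount FROM customers p JOIN purchases c ON c.customer_id = p.id

Result:
id | name  | amount 
---+-------+--------
1  | Alice | 1656.77
2  | Bob   | 714.89 
3  | Alice | 855.8  
4  | Bob   | 1305.49
5  | Alice | 1230.07
6  | Alice | 1469.28
7  | Bob   | 1411.98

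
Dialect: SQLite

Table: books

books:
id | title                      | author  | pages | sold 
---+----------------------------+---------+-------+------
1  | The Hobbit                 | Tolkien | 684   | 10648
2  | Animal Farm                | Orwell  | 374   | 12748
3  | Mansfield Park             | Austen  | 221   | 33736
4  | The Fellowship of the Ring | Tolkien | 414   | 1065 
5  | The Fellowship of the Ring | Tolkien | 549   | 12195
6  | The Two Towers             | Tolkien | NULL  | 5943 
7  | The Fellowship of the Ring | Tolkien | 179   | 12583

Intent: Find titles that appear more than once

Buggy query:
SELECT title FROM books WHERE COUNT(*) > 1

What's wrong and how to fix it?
Bug: WHERE can't reference COUNT(*); aggregates are computed after WHERE

Fix: Group first, then use HAVING for the count condition

Corrected query:
SELECT title FROM books GROUP BY title HAVING COUNT(*) > 1

Result:
title                     
--------------------------
The Fellowship of the Ring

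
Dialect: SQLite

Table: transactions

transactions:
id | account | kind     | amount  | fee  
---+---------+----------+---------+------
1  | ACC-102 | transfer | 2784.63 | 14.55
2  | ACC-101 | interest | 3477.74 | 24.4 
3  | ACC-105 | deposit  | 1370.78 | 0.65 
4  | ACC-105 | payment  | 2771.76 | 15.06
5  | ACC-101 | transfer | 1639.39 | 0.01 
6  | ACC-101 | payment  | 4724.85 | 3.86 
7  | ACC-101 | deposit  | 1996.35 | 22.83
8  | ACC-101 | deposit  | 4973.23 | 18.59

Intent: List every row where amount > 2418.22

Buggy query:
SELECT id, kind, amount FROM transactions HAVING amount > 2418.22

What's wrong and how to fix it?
Bug: This is a non-aggregate query (no GROUP BY, no aggregates), so in SQLite the HAVING clause is invalid here; a row-level condition belongs in WHERE

Fix: Use WHERE for row-level filtering

Corrected query:
SELECT id, kind, amount FROM transactions WHERE amount > 2418.22

Result:
id | kind     | amount 
---+----------+--------
1  | transfer | 2784.63
2  | interest | 3477.74
4  | payment  | 2771.76
6  | payment  | 4724.85
8  | deposit  | 4973.23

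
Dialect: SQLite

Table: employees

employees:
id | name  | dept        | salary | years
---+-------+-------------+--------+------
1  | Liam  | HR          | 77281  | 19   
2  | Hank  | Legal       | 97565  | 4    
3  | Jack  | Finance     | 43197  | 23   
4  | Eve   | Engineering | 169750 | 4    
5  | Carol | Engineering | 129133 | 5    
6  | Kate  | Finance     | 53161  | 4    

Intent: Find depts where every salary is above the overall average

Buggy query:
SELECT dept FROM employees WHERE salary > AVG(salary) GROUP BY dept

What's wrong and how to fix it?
Bug: AVG() is an aggregate; it can't sit directly in WHERE

Fix: Compute the overall average in a scalar subquery and compare each group's MIN against it in HAVING

Corrected query:
SELECT dept FROM employees GROUP BY dept HAVING MIN(salary) > (SELECT AVG(salary) FROM employees)

Result:
dept       
-----------
Engineering
Legal      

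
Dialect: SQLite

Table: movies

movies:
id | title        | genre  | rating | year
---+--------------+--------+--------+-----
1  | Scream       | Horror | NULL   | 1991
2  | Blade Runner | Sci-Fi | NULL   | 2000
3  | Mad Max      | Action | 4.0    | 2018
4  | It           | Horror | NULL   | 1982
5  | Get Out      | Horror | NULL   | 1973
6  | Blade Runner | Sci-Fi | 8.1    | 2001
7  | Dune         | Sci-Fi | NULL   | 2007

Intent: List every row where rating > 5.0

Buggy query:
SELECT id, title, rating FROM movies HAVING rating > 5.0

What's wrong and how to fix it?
Bug: This is a non-aggregate query (no GROUP BY, no aggregates), so in SQLite the HAVING clause is invalid here; a row-level condition belongs in WHERE

Fix: Replace HAVING with WHERE since the condition applies to individual rows

Corrected query:
SELECT id, title, rating FROM movies WHERE rating > 5.0

Result:
id | title        | rating
---+--------------+-------
6  | Blade Runner | 8.1   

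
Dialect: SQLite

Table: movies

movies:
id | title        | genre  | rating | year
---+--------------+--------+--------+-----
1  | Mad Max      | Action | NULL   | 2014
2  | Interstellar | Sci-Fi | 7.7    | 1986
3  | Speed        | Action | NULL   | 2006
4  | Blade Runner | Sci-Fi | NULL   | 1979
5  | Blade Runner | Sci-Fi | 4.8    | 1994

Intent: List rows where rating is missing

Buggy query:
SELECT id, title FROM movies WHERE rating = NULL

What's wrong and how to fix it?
Bug: Comparing to NULL with '=' never matches; NULL = NULL is unknown, not true

Fix: Use IS NULL to test for NULL

Corrected query:
SELECT id, title FROM movies WHERE rating IS NULL

Result:
id | title       
---+-------------
1  | Mad Max     
3  | Speed       
4  | Blade Runner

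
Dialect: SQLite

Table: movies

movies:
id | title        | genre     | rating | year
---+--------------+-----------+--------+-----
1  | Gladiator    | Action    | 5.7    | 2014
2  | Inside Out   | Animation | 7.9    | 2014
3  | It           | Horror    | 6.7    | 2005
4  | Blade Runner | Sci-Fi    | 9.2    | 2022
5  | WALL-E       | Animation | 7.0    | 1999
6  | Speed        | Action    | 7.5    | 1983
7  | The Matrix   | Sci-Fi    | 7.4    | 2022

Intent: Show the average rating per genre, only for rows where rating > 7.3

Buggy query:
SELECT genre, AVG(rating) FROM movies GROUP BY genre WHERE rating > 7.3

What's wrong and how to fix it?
Bug: Row-level WHERE must come before GROUP BY in the clause order

Fix: Move the WHERE clause before GROUP BY

Corrected query:
SELECT genre, AVG(rating) FROM movies WHERE rating > 7.3 GROUP BY genre

Result:
genre     | AVG(rating)
----------+------------
Action    | 7.5        
Animation | 7.9        
Sci-Fi    | 8.3        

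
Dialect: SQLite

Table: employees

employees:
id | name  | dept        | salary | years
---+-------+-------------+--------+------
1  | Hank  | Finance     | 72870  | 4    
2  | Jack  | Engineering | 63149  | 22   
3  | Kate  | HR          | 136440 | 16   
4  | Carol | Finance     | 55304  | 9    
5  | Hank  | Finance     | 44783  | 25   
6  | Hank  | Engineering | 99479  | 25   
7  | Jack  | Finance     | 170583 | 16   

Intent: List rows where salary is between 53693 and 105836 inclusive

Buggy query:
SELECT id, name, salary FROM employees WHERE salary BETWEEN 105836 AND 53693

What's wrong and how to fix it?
Bug: The bounds are reversed; BETWEEN a AND b requires a <= b to match anything

Fix: Swap the bounds so the smaller value comes first

Corrected query:
SELECT id, name, salary FROM employees WHERE salary BETWEEN 53693 AND 105836

Result:
id | name  | salary
---+-------+-------
1  | Hank  | 72870 
2  | Jack  | 63149 
4  | Carol | 55304 
6  | Hank  | 99479 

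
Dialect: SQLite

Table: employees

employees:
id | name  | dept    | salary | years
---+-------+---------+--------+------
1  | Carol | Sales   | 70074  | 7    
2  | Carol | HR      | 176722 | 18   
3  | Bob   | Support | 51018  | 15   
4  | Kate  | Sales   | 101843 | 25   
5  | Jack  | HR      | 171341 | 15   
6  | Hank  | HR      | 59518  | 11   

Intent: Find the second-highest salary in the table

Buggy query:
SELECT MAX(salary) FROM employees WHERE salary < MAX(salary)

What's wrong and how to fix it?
Bug: The inner MAX is an aggregate inside WHERE, which is not allowed

Fix: Put the inner MAX in a scalar subquery

Corrected query:
SELECT MAX(salary) FROM employees WHERE salary < (SELECT MAX(salary) FROM employees)

Result:
MAX(salary)
-----------
171341     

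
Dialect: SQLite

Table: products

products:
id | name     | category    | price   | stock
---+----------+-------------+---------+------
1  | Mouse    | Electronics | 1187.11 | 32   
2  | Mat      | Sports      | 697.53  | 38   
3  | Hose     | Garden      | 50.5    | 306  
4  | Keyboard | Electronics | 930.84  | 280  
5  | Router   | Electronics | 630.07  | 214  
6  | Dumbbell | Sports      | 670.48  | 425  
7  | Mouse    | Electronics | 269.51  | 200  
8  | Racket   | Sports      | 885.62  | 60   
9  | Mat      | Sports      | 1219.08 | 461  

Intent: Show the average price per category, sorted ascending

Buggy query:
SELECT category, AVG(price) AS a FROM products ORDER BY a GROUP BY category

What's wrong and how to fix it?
Bug: GROUP BY must precede ORDER BY

Fix: Reorder: SELECT … FROM … GROUP BY … ORDER BY …

Corrected query:
SELECT category, AVG(price) AS a FROM products GROUP BY category ORDER BY a

Result:
category    | a       
------------+---------
Garden      | 50.5    
Electronics | 754.3825
Sports      | 868.1775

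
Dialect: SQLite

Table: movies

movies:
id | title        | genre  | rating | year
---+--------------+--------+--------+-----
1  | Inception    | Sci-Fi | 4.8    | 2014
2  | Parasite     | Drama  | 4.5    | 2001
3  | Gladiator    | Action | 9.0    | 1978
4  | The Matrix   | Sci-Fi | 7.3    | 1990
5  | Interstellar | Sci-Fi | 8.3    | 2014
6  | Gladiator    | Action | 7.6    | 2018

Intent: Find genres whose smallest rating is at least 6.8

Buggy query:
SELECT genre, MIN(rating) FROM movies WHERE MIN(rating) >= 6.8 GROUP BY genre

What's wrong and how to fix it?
Bug: Aggregates like MIN are computed per group after WHERE runs

Fix: Use HAVING for the per-group MIN condition

Corrected query:
SELECT genre, MIN(rating) FROM movies GROUP BY genre HAVING MIN(rating) >= 6.8

Result:
genre  | MIN(rating)
-------+------------
Action | 7.6        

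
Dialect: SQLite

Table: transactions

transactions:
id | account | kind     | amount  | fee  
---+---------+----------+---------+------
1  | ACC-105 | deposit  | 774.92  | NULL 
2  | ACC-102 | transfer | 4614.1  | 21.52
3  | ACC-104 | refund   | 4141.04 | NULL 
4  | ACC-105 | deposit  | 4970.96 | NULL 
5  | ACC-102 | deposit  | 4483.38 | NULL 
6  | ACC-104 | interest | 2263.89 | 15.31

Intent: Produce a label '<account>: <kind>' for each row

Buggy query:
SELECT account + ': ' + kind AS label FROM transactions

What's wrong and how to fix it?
Bug: '+' is numeric addition; on text columns SQLite converts them to 0 instead of concatenating

Fix: Replace + with || to concatenate text

Corrected query:
SELECT account || ': ' || kind AS label FROM transactions

Result:
label            
-----------------
ACC-105: deposit 
ACC-102: transfer
ACC-104: refund  
ACC-105: deposit 
ACC-102: deposit 
ACC-104: interest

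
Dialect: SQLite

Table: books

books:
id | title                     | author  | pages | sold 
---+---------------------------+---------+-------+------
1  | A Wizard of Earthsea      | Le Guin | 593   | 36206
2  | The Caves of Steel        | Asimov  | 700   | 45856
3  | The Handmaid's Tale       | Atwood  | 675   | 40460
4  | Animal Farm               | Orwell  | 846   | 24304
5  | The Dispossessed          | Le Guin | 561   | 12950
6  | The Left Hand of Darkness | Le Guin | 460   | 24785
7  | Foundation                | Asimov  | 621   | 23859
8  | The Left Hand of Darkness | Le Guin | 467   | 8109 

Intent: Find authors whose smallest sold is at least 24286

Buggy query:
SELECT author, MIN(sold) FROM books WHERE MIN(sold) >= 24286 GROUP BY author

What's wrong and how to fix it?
Bug: MIN() in WHERE is a misuse of aggregate

Fix: Use HAVING for the per-group MIN condition

Corrected query:
SELECT author, MIN(sold) FROM books GROUP BY author HAVING MIN(sold) >= 24286

Result:
author | MIN(sold)
-------+----------
Atwood | 40460    
Orwell | 24304    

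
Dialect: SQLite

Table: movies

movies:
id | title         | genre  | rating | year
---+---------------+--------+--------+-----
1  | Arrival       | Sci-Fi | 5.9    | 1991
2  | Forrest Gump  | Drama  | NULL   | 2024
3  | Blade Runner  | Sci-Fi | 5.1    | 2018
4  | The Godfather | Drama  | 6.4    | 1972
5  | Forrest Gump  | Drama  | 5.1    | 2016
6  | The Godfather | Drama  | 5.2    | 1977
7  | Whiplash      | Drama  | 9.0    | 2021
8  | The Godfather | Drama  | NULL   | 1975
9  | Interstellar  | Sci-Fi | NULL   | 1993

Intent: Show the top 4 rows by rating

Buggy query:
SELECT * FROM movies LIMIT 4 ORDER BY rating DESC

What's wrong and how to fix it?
Bug: LIMIT must come after ORDER BY

Fix: Sort with ORDER BY, then apply LIMIT

Corrected query:
SELECT * FROM movies ORDER BY rating DESC LIMIT 4

Result:
id | title         | genre  | rating | year
---+---------------+--------+--------+-----
7  | Whiplash      | Drama  | 9      | 2021
4  | The Godfather | Drama  | 6.4    | 1972
1  | Arrival       | Sci-Fi | 5.9    | 1991
6  | The Godfather | Drama  | 5.2    | 1977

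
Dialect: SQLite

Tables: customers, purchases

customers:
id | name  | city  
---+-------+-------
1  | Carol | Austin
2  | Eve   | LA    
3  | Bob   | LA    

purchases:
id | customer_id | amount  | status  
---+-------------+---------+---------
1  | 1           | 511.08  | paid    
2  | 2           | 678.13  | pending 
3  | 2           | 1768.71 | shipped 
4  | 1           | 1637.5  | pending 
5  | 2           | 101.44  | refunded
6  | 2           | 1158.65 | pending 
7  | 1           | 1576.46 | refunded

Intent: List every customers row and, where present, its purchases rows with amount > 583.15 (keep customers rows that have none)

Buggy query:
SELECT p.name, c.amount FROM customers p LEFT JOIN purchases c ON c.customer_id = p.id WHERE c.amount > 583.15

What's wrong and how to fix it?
Bug: Filtering c.amount in WHERE discards the NULL rows produced by LEFT JOIN, turning it into an inner join

Fix: Move the right-table condition into the ON clause so unmatched parents are kept

Corrected query:
SELECT p.name, c.amount FROM customers p LEFT JOIN purchases c ON c.customer_id = p.id AND c.amount > 583.15

Result:
name  | amount 
------+--------
Carol | 1576.46
Carol | 1637.5 
Eve   | 678.13 
Eve   | 1158.65
Eve   | 1768.71
Bob   | NULL   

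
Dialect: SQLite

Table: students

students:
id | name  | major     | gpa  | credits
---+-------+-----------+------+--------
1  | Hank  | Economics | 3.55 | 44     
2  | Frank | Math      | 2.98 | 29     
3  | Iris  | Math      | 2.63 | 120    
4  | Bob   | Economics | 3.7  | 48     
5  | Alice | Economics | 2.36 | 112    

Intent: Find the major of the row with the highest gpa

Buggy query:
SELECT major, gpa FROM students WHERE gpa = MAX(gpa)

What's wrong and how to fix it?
Bug: MAX(gpa) is an aggregate and cannot be used directly in WHERE

Fix: Wrap MAX in a scalar subquery so WHERE compares against a single value

Corrected query:
SELECT major, gpa FROM students WHERE gpa = (SELECT MAX(gpa) FROM students)

Result:
major     | gpa
----------+----
Economics | 3.7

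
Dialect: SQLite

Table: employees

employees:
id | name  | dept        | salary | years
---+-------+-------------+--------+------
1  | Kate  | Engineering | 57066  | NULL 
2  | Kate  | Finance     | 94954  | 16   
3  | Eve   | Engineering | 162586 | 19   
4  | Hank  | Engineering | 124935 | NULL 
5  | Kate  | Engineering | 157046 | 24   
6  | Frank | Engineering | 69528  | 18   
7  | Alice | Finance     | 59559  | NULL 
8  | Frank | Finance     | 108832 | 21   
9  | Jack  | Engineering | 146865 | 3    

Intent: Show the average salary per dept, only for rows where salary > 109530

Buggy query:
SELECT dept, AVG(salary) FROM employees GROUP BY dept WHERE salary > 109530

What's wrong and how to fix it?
Bug: Row-level WHERE must come before GROUP BY in the clause order

Fix: Place WHERE between FROM and GROUP BY

Corrected query:
SELECT dept, AVG(salary) FROM employees WHERE salary > 109530 GROUP BY dept

Result:
dept        | AVG(salary)
------------+------------
Engineering | 147858     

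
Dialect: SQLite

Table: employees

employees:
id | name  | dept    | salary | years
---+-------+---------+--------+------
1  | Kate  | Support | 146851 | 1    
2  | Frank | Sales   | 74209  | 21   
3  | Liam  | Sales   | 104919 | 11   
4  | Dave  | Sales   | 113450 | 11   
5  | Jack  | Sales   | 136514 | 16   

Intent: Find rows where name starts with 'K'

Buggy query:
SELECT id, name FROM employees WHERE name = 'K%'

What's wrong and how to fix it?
Bug: '=' compares the literal string including the % character; pattern matching needs LIKE

Fix: Use LIKE for wildcard pattern matching

Corrected query:
SELECT id, name FROM employees WHERE name LIKE 'K%'

Result:
id | name
---+-----
1  | Kate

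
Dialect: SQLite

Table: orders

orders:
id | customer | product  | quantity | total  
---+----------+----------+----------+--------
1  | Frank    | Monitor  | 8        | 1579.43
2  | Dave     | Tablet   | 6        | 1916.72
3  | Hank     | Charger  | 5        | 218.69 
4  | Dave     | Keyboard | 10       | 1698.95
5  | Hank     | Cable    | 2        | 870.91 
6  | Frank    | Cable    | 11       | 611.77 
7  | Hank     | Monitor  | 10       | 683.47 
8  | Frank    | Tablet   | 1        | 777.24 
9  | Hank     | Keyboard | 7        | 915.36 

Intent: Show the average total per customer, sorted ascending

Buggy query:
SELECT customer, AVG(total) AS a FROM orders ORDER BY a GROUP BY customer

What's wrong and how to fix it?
Bug: GROUP BY must precede ORDER BY

Fix: Reorder: SELECT … FROM … GROUP BY … ORDER BY …

Corrected query:
SELECT customer, AVG(total) AS a FROM orders GROUP BY customer ORDER BY a

Result:
customer | a       
---------+---------
Hank     | 672.1075
Frank    | 989.48  
Dave     | 1807.835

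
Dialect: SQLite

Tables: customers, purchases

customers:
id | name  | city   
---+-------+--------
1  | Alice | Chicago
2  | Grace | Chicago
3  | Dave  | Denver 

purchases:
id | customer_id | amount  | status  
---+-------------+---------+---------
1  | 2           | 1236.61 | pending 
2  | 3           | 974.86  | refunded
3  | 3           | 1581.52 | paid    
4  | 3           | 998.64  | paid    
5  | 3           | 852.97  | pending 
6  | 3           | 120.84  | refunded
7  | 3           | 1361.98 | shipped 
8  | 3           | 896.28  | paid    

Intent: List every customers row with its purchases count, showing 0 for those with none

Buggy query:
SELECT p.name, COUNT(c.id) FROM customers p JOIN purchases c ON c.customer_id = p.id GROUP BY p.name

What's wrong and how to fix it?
Bug: INNER JOIN drops customers rows that have no matching purchases rows

Fix: Switch to LEFT JOIN to retain unmatched parent rows

Corrected query:
SELECT p.name, COUNT(c.id) FROM customers p LEFT JOIN purchases c ON c.customer_id = p.id GROUP BY p.name

Result:
name  | COUNT(c.id)
------+------------
Alice | 0          
Dave  | 7          
Grace | 1          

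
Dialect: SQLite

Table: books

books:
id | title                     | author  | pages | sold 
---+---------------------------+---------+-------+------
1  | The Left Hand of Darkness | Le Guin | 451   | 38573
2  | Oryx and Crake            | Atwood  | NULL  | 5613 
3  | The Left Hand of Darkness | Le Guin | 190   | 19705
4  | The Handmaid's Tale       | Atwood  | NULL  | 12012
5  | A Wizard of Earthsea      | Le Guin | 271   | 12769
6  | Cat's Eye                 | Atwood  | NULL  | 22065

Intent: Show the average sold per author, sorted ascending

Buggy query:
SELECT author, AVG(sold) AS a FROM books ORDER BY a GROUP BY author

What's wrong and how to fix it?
Bug: ORDER BY appears before GROUP BY; SQL clause order requires GROUP BY first

Fix: Reorder: SELECT … FROM … GROUP BY … ORDER BY …

Corrected query:
SELECT author, AVG(sold) AS a FROM books GROUP BY author ORDER BY a

Result:
author  | a           
--------+-------------
Atwood  | 13230       
Le Guin | 23682.333333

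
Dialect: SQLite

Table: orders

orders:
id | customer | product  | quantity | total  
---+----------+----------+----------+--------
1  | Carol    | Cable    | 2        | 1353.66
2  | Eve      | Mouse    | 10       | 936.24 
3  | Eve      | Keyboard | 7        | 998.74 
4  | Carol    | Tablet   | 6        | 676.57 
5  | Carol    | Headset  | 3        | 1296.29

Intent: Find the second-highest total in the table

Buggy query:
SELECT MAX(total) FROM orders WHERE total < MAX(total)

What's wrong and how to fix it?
Bug: MAX(total) on the right of the comparison is an aggregate-in-WHERE error

Fix: Compute the overall MAX in a subquery, then take MAX of rows below it

Corrected query:
SELECT MAX(total) FROM orders WHERE total < (SELECT MAX(total) FROM orders)

Result:
MAX(total)
----------
1296.29   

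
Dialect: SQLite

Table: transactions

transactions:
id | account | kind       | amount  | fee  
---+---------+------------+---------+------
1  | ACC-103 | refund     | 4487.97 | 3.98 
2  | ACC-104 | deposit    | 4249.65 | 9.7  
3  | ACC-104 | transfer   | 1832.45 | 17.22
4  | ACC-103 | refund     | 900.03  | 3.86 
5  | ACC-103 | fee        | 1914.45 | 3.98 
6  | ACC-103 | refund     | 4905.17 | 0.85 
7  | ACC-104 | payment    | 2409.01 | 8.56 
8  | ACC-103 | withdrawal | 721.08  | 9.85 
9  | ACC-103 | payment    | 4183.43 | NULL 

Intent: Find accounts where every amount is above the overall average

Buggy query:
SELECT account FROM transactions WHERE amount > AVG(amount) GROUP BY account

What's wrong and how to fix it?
Bug: WHERE evaluates per row before aggregation, so AVG() is unavailable

Fix: Compute the overall average in a scalar subquery and compare each group's MIN against it in HAVING

Corrected query:
SELECT account FROM transactions GROUP BY account HAVING MIN(amount) > (SELECT AVG(amount) FROM transactions)

Result:
(no rows)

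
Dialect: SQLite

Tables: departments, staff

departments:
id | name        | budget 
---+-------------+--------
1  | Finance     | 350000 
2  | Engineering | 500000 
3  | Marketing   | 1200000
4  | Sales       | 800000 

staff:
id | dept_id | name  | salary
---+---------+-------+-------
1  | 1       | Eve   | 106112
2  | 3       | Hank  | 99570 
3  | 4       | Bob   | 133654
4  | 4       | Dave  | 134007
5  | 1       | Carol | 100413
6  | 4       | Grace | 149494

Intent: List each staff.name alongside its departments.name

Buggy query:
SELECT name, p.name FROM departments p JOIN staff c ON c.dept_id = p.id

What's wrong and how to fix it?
Bug: Both tables have a 'name' column; the unqualified reference is ambiguous

Fix: Qualify the column with its table alias (c.name)

Corrected query:
SELECT c.name, p.name FROM departments p JOIN staff c ON c.dept_id = p.id

Result:
name  | name     
------+----------
Eve   | Finance  
Hank  | Marketing
Bob   | Sales    
Dave  | Sales    
Carol | Finance  
Grace | Sales    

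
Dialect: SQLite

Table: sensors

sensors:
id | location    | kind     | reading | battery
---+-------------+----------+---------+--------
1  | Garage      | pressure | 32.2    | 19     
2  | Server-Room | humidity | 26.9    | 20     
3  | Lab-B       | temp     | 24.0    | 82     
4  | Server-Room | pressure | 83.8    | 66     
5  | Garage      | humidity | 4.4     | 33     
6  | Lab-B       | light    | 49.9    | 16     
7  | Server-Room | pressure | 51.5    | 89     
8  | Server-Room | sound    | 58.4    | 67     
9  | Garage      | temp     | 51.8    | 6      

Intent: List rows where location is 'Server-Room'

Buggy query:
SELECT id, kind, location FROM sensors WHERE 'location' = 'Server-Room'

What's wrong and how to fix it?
Bug: Single quotes denote string literals in SQL; the column name is being compared as a constant string

Fix: Reference the column as location without single quotes

Corrected query:
SELECT id, kind, location FROM sensors WHERE location = 'Server-Room'

Result:
id | kind     | location   
---+----------+------------
2  | humidity | Server-Room
4  | pressure | Server-Room
7  | pressure | Server-Room
8  | sound    | Server-Room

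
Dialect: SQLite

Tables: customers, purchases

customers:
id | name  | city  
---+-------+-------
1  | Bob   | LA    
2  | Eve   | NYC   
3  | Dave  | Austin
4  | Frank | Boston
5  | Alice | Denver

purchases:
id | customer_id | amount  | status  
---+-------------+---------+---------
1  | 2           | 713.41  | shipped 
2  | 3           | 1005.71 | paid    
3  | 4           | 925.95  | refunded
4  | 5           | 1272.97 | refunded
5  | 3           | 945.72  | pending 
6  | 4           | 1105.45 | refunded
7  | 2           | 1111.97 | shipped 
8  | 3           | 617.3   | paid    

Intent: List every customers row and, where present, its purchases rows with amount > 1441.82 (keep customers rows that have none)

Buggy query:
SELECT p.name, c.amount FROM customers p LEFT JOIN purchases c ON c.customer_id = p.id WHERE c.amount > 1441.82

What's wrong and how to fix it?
Bug: Filtering c.amount in WHERE discards the NULL rows produced by LEFT JOIN, turning it into an inner join

Fix: Put 'c.amount > 1441.82' in the JOIN's ON clause instead of WHERE

Corrected query:
SELECT p.name, c.amount FROM customers p LEFT JOIN purchases c ON c.customer_id = p.id AND c.amount > 1441.82

Result:
name  | amount
------+-------
Bob   | NULL  
Eve   | NULL  
Dave  | NULL  
Frank | NULL  
Alice | NULL  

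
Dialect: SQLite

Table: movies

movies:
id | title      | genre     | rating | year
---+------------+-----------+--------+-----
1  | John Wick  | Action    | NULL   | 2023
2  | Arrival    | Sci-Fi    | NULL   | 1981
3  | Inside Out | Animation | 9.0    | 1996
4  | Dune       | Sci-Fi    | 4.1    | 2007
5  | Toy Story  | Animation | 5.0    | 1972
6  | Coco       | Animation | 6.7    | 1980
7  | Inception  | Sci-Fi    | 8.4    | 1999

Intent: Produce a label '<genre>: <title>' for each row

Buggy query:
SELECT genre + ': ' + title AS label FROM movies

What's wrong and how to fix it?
Bug: '+' is numeric addition; on text columns SQLite converts them to 0 instead of concatenating

Fix: Use the || operator for string concatenation

Corrected query:
SELECT genre || ': ' || title AS label FROM movies

Result:
label                
---------------------
Action: John Wick    
Sci-Fi: Arrival      
Animation: Inside Out
Sci-Fi: Dune         
Animation: Toy Story 
Animation: Coco      
Sci-Fi: Inception    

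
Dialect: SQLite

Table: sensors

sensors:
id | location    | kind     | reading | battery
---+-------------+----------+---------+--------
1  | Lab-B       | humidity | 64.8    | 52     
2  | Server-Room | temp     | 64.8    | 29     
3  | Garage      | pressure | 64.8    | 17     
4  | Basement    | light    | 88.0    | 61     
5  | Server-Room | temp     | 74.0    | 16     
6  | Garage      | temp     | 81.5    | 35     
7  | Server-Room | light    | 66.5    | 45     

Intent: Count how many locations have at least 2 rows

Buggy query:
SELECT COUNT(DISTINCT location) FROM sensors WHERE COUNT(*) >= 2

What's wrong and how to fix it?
Bug: WHERE filters individual rows, not groups, so a group-level COUNT is invalid there

Fix: Group first with HAVING COUNT(*) >= 2, then COUNT the resulting groups

Corrected query:
SELECT COUNT(*) FROM (SELECT location FROM sensors GROUP BY location HAVING COUNT(*) >= 2)

Result:
COUNT(*)
--------
2       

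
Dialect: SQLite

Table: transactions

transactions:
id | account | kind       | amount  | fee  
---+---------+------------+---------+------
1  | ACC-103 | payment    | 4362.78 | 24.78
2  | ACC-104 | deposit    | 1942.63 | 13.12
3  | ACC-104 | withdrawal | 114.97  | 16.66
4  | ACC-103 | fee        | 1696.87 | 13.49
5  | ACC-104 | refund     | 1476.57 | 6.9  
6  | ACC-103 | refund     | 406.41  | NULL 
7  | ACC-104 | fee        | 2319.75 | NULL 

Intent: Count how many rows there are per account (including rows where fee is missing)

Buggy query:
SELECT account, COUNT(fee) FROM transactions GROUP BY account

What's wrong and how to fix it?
Bug: COUNT(column) counts non-NULL values only; rows with NULL fee aren't counted

Fix: Replace COUNT(fee) with COUNT(*)

Corrected query:
SELECT account, COUNT(*) FROM transactions GROUP BY account

Result:
account | COUNT(*)
--------+---------
ACC-103 | 3       
ACC-104 | 4       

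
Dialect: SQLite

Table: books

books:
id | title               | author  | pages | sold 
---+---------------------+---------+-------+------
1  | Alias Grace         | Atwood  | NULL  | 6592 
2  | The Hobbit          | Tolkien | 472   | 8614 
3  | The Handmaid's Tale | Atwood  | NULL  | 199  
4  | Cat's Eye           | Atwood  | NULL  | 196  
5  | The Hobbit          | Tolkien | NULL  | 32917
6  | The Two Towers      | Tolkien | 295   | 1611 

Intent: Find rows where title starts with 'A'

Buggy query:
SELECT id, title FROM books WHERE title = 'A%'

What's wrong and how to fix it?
Bug: '=' compares the literal string including the % character; pattern matching needs LIKE

Fix: Replace '=' with LIKE so 'A%' is treated as a pattern

Corrected query:
SELECT id, title FROM books WHERE title LIKE 'A%'

Result:
id | title      
---+------------
1  | Alias Grace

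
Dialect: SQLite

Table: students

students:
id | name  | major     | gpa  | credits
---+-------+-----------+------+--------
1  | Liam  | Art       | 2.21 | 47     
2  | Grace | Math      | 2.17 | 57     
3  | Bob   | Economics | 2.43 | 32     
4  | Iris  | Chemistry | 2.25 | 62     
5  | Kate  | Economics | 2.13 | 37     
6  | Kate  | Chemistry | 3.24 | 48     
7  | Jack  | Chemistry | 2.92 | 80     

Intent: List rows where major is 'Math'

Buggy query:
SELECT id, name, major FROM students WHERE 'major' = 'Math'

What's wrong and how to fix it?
Bug: 'major' in single quotes is a string literal, not the column; the comparison is literal-vs-literal and never true

Fix: Reference the column as major without single quotes

Corrected query:
SELECT id, name, major FROM students WHERE major = 'Math'

Result:
id | name  | major
---+-------+------
2  | Grace | Math 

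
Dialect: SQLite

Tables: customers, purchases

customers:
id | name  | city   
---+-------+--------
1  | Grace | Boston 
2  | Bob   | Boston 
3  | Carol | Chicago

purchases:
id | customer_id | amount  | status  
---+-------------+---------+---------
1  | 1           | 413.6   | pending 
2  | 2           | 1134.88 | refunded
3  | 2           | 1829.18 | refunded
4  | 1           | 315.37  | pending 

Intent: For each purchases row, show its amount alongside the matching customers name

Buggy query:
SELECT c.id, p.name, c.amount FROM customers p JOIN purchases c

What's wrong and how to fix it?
Bug: Missing join condition: each purchases row is matched to all customers rows instead of just its own

Fix: Specify the join condition linking the foreign key to the parent id

Corrected query:
SELECT c.id, p.name, c.amount FROM customers p JOIN purchases c ON c.customer_id = p.id

Result:
id | name  | amount 
---+-------+--------
1  | Grace | 413.6  
2  | Bob   | 1134.88
3  | Bob   | 1829.18
4  | Grace | 315.37 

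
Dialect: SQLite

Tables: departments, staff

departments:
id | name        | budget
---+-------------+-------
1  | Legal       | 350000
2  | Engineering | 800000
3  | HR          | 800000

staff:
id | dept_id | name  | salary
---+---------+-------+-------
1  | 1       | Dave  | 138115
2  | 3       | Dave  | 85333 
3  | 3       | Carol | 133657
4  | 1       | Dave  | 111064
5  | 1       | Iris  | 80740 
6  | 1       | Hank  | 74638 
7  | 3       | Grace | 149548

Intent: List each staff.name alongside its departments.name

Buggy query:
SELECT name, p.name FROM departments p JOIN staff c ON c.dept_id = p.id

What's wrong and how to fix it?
Bug: 'name' exists in both joined tables, so the database can't tell which one is meant

Fix: Prefix ambiguous columns with the table alias

Corrected query:
SELECT c.name, p.name FROM departments p JOIN staff c ON c.dept_id = p.id

Result:
name  | name 
------+------
Dave  | Legal
Dave  | HR   
Carol | HR   
Dave  | Legal
Iris  | Legal
Hank  | Legal
Grace | HR   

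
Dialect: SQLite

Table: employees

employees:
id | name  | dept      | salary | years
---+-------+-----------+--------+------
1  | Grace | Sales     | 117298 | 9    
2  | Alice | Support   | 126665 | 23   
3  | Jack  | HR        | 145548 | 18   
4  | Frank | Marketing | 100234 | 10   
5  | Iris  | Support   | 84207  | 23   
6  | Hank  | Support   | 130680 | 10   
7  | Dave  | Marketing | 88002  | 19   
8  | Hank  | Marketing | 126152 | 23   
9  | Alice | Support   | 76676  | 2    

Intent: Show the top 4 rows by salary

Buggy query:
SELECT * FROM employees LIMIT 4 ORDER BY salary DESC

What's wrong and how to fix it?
Bug: LIMIT must come after ORDER BY

Fix: Swap the clauses: ORDER BY first, then LIMIT

Corrected query:
SELECT * FROM employees ORDER BY salary DESC LIMIT 4

Result:
id | name  | dept      | salary | years
---+-------+-----------+--------+------
3  | Jack  | HR        | 145548 | 18   
6  | Hank  | Support   | 130680 | 10   
2  | Alice | Support   | 126665 | 23   
8  | Hank  | Marketing | 126152 | 23   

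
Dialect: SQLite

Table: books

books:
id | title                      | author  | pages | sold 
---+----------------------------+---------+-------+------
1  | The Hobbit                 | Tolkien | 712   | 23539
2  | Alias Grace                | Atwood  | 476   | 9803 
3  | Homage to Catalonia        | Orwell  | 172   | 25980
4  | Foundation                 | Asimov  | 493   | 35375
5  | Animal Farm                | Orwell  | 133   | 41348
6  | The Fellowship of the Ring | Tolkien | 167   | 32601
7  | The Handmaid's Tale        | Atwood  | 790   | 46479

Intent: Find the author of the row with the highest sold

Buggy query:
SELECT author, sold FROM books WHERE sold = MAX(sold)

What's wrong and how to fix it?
Bug: WHERE is evaluated per row; an aggregate over the whole table isn't defined there

Fix: Wrap MAX in a scalar subquery so WHERE compares against a single value

Corrected query:
SELECT author, sold FROM books WHERE sold = (SELECT MAX(sold) FROM books)

Result:
author | sold 
-------+------
Atwood | 46479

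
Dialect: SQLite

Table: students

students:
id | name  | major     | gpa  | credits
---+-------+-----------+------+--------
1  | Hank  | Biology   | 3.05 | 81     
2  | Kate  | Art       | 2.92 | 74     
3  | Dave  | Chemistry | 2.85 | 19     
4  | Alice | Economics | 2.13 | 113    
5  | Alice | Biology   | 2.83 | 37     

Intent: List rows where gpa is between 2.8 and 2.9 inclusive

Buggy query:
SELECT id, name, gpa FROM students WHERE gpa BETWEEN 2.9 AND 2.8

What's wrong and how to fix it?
Bug: BETWEEN expects the lower bound first; with 2.9 AND 2.8 the range is empty

Fix: Write BETWEEN 2.8 AND 2.9

Corrected query:
SELECT id, name, gpa FROM students WHERE gpa BETWEEN 2.8 AND 2.9

Result:
id | name  | gpa 
---+-------+-----
3  | Dave  | 2.85
5  | Alice | 2.83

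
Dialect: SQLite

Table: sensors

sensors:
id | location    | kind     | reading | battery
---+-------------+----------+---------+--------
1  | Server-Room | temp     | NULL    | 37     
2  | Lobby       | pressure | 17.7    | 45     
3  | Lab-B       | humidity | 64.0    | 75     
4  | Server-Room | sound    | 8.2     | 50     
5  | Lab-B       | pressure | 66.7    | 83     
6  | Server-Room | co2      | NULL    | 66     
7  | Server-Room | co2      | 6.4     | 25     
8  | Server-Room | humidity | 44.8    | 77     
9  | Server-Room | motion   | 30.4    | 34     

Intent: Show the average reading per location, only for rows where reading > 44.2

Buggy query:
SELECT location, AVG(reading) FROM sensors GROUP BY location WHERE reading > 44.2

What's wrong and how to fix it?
Bug: Row-level WHERE must come before GROUP BY in the clause order

Fix: Move the WHERE clause before GROUP BY

Corrected query:
SELECT location, AVG(reading) FROM sensors WHERE reading > 44.2 GROUP BY location

Result:
location    | AVG(reading)
------------+-------------
Lab-B       | 65.35       
Server-Room | 44.8        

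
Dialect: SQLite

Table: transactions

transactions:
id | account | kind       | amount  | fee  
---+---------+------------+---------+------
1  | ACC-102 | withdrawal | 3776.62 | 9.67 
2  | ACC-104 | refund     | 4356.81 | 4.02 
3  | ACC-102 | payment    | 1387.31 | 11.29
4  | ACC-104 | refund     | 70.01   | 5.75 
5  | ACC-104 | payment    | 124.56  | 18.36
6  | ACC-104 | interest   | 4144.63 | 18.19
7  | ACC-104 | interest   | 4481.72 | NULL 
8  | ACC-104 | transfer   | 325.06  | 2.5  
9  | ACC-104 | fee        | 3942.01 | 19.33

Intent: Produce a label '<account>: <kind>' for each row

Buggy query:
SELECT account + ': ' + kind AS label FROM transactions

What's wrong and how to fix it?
Bug: SQLite uses || for string concatenation; + coerces text to numbers (yielding 0)

Fix: Replace + with || to concatenate text

Corrected query:
SELECT account || ': ' || kind AS label FROM transactions

Result:
label              
-------------------
ACC-102: withdrawal
ACC-104: refund    
ACC-102: payment   
ACC-104: refund    
ACC-104: payment   
ACC-104: interest  
ACC-104: interest  
ACC-104: transfer  
ACC-104: fee       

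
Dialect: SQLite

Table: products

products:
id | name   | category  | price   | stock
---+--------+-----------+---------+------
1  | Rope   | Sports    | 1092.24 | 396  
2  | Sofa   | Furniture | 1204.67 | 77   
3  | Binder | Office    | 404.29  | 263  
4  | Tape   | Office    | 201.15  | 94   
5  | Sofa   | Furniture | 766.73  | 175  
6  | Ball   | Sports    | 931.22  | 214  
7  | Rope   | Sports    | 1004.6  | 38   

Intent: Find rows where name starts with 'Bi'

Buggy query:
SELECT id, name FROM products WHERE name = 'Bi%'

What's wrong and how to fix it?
Bug: Wildcards only work with LIKE; '=' treats '%' as a literal character

Fix: Replace '=' with LIKE so 'Bi%' is treated as a pattern

Corrected query:
SELECT id, name FROM products WHERE name LIKE 'Bi%'

Result:
id | name  
---+-------
3  | Binder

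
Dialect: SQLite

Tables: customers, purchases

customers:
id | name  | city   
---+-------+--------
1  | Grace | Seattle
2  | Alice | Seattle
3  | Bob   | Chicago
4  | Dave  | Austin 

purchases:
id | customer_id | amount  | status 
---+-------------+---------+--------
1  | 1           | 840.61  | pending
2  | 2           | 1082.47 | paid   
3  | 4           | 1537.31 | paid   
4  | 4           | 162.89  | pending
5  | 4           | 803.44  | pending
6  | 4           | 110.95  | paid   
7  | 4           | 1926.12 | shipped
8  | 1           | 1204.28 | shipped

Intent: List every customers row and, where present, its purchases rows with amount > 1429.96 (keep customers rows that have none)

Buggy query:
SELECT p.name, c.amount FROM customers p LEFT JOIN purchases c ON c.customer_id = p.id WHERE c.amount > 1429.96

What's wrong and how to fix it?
Bug: A WHERE condition on the right-hand table after LEFT JOIN drops unmatched parents

Fix: Move the right-table condition into the ON clause so unmatched parents are kept

Corrected query:
SELECT p.name, c.amount FROM customers p LEFT JOIN purchases c ON c.customer_id = p.id AND c.amount > 1429.96

Result:
name  | amount 
------+--------
Grace | NULL   
Alice | NULL   
Bob   | NULL   
Dave  | 1537.31
Dave  | 1926.12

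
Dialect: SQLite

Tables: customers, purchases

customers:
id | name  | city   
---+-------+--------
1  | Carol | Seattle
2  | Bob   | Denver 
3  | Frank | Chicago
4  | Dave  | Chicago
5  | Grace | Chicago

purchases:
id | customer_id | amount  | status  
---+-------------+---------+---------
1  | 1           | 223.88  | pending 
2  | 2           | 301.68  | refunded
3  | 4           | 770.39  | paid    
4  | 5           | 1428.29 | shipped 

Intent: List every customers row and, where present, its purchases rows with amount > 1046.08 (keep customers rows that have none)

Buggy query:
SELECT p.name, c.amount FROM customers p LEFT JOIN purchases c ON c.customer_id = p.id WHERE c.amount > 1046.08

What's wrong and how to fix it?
Bug: Filtering c.amount in WHERE discards the NULL rows produced by LEFT JOIN, turning it into an inner join

Fix: Put 'c.amount > 1046.08' in the JOIN's ON clause instead of WHERE

Corrected query:
SELECT p.name, c.amount FROM customers p LEFT JOIN purchases c ON c.customer_id = p.id AND c.amount > 1046.08

Result:
name  | amount 
------+--------
Carol | NULL   
Bob   | NULL   
Frank | NULL   
Dave  | NULL   
Grace | 1428.29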